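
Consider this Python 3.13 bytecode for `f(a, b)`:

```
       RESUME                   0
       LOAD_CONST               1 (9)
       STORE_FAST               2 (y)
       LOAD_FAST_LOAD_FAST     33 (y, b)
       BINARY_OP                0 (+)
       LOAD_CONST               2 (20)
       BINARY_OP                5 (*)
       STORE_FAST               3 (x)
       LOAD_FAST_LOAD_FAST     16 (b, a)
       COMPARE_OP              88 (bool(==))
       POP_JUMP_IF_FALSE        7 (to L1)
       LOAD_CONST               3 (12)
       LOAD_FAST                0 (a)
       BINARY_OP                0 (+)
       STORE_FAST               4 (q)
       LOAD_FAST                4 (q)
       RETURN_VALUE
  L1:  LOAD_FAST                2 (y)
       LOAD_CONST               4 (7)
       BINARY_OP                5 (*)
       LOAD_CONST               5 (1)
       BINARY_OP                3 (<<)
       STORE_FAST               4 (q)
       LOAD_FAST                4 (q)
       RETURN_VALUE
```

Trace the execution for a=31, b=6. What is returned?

LOAD_CONST → push 9. Stack: [9]
STORE_FAST y → y=9. Stack: []
LOAD_FAST_LOAD_FAST y,b → push 9,6. Stack: [9, 6]
BINARY_OP + → 9 + 6 = 15. Stack: [15]
LOAD_CONST → push 20. Stack: [15, 20]
BINARY_OP * → 15 * 20 = 300. Stack: [300]
STORE_FAST x → x=300. Stack: []
LOAD_FAST_LOAD_FAST b,a → push 6,31. Stack: [6, 31]
COMPARE_OP bool(==) → 6 vs 31 = False. Stack: [False]
POP_JUMP_IF_FALSE → pop False; jump. Stack: []
LOAD_FAST y → push 9. Stack: [9]
LOAD_CONST → push 7. Stack: [9, 7]
BINARY_OP * → 9 * 7 = 63. Stack: [63]
LOAD_CONST → push 1. Stack: [63, 1]
BINARY_OP << → 63 << 1 = 126. Stack: [126]
STORE_FAST q → q=126. Stack: []
LOAD_FAST q → push 126. Stack: [126]
RETURN_VALUE → return 126.

126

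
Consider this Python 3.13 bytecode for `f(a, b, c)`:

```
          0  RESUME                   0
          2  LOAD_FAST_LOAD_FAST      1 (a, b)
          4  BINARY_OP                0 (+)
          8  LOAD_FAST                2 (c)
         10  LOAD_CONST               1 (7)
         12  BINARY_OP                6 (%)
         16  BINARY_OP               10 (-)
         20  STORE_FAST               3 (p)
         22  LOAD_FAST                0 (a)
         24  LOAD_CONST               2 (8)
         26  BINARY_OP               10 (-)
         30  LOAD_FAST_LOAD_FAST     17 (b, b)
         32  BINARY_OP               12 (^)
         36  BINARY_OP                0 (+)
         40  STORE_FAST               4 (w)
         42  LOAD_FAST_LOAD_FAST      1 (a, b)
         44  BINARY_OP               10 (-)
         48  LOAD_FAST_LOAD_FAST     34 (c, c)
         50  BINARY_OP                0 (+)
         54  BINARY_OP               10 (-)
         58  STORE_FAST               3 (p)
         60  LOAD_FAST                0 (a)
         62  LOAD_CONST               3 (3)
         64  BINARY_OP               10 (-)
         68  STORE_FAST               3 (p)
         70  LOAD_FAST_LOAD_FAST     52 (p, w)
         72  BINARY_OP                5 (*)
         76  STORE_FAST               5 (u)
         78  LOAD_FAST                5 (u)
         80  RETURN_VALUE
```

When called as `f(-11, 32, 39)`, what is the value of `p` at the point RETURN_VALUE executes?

-14

LOAD_FAST_LOAD_FAST a,b → push -11,32. Stack: [-11, 32]
BINARY_OP + → -11 + 32 = 21. Stack: [21]
LOAD_FAST c → push 39. Stack: [21, 39]
LOAD_CONST → push 7. Stack: [21, 39, 7]
BINARY_OP % → 39 % 7 = 4. Stack: [21, 4]
BINARY_OP - → 21 - 4 = 17. Stack: [17]
STORE_FAST p → p=17. Stack: []
LOAD_FAST a → push -11. Stack: [-11]
LOAD_CONST → push 8. Stack: [-11, 8]
BINARY_OP - → -11 - 8 = -19. Stack: [-19]
LOAD_FAST_LOAD_FAST b,b → push 32,32. Stack: [-19, 32, 32]
BINARY_OP ^ → 32 ^ 32 = 0. Stack: [-19, 0]
BINARY_OP + → -19 + 0 = -19. Stack: [-19]
STORE_FAST w → w=-19. Stack: []
LOAD_FAST_LOAD_FAST a,b → push -11,32. Stack: [-11, 32]
BINARY_OP - → -11 - 32 = -43. Stack: [-43]
LOAD_FAST_LOAD_FAST c,c → push 39,39. Stack: [-43, 39, 39]
BINARY_OP + → 39 + 39 = 78. Stack: [-43, 78]
BINARY_OP - → -43 - 78 = -121. Stack: [-121]
STORE_FAST p → p=-121. Stack: []
LOAD_FAST a → push -11. Stack: [-11]
LOAD_CONST → push 3. Stack: [-11, 3]
BINARY_OP - → -11 - 3 = -14. Stack: [-14]
STORE_FAST p → p=-14. Stack: []
LOAD_FAST_LOAD_FAST p,w → push -14,-19. Stack: [-14, -19]
BINARY_OP * → -14 * -19 = 266. Stack: [266]
STORE_FAST u → u=266. Stack: []
LOAD_FAST u → push 266. Stack: [266]
RETURN_VALUE → return 266.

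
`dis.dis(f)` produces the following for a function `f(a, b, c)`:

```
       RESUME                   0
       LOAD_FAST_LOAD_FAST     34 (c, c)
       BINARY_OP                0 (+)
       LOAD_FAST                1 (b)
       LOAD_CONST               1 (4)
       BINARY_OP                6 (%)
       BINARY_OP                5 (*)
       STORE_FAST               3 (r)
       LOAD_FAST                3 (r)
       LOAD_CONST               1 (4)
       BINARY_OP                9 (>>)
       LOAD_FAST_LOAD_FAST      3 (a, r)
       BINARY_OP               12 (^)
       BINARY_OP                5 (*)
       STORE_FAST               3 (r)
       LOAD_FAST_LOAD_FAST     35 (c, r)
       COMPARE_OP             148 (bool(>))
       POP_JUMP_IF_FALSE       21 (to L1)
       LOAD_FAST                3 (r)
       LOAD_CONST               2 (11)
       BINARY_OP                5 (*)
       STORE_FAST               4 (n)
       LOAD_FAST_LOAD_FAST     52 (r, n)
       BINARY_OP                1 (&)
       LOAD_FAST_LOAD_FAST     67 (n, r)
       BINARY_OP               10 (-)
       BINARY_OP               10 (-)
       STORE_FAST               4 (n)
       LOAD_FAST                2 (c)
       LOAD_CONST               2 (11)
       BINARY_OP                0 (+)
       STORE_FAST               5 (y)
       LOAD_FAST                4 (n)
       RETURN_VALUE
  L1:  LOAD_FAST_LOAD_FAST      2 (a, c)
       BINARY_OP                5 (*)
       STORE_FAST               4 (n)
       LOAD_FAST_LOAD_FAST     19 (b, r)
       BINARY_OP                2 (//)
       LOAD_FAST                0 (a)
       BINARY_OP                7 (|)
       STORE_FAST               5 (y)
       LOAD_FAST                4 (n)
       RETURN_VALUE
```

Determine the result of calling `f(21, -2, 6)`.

126

LOAD_FAST_LOAD_FAST c,c → push 6,6. Stack: [6, 6]
BINARY_OP + → 6 + 6 = 12. Stack: [12]
LOAD_FAST b → push -2. Stack: [12, -2]
LOAD_CONST → push 4. Stack: [12, -2, 4]
BINARY_OP % → -2 % 4 = 2. Stack: [12, 2]
BINARY_OP * → 12 * 2 = 24. Stack: [24]
STORE_FAST r → r=24. Stack: []
LOAD_FAST r → push 24. Stack: [24]
LOAD_CONST → push 4. Stack: [24, 4]
BINARY_OP >> → 24 >> 4 = 1. Stack: [1]
LOAD_FAST_LOAD_FAST a,r → push 21,24. Stack: [1, 21, 24]
BINARY_OP ^ → 21 ^ 24 = 13. Stack: [1, 13]
BINARY_OP * → 1 * 13 = 13. Stack: [13]
STORE_FAST r → r=13. Stack: []
LOAD_FAST_LOAD_FAST c,r → push 6,13. Stack: [6, 13]
COMPARE_OP bool(>) → 6 vs 13 = False. Stack: [False]
POP_JUMP_IF_FALSE → pop False; jump. Stack: []
LOAD_FAST_LOAD_FAST a,c → push 21,6. Stack: [21, 6]
BINARY_OP * → 21 * 6 = 126. Stack: [126]
STORE_FAST n → n=126. Stack: []
LOAD_FAST_LOAD_FAST b,r → push -2,13. Stack: [-2, 13]
BINARY_OP // → -2 // 13 = -1. Stack: [-1]
LOAD_FAST a → push 21. Stack: [-1, 21]
BINARY_OP | → -1 | 21 = -1. Stack: [-1]
STORE_FAST y → y=-1. Stack: []
LOAD_FAST n → push 126. Stack: [126]
RETURN_VALUE → return 126.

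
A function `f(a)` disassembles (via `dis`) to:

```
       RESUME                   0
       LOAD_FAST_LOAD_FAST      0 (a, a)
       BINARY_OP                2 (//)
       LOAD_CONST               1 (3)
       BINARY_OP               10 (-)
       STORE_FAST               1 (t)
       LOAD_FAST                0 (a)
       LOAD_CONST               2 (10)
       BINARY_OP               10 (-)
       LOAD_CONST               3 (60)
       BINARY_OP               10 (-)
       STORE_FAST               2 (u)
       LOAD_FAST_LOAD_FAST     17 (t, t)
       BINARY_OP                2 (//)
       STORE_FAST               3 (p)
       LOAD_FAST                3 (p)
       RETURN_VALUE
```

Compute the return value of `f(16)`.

1

LOAD_FAST_LOAD_FAST a,a → push 16,16. Stack: [16, 16]
BINARY_OP // → 16 // 16 = 1. Stack: [1]
LOAD_CONST → push 3. Stack: [1, 3]
BINARY_OP - → 1 - 3 = -2. Stack: [-2]
STORE_FAST t → t=-2. Stack: []
LOAD_FAST a → push 16. Stack: [16]
LOAD_CONST → push 10. Stack: [16, 10]
BINARY_OP - → 16 - 10 = 6. Stack: [6]
LOAD_CONST → push 60. Stack: [6, 60]
BINARY_OP - → 6 - 60 = -54. Stack: [-54]
STORE_FAST u → u=-54. Stack: []
LOAD_FAST_LOAD_FAST t,t → push -2,-2. Stack: [-2, -2]
BINARY_OP // → -2 // -2 = 1. Stack: [1]
STORE_FAST p → p=1. Stack: []
LOAD_FAST p → push 1. Stack: [1]
RETURN_VALUE → return 1.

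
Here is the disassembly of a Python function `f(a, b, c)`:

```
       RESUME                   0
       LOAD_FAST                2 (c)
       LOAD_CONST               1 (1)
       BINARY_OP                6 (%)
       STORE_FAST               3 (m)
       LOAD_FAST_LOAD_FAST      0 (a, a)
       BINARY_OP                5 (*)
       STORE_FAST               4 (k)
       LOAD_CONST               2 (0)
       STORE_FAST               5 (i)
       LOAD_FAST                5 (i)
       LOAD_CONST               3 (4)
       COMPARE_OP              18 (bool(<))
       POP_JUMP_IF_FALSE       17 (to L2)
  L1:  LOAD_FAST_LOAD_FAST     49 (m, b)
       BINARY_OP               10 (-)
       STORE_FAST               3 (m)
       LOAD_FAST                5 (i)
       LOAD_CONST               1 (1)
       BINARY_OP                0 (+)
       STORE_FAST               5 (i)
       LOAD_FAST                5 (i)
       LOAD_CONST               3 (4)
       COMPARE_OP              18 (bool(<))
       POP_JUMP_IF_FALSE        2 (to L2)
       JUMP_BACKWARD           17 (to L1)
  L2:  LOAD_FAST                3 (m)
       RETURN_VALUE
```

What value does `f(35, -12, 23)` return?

LOAD_FAST c → push 23. Stack: [23]
LOAD_CONST → push 1. Stack: [23, 1]
BINARY_OP % → 23 % 1 = 0. Stack: [0]
STORE_FAST m → m=0. Stack: []
LOAD_FAST_LOAD_FAST a,a → push 35,35. Stack: [35, 35]
BINARY_OP * → 35 * 35 = 1225. Stack: [1225]
STORE_FAST k → k=1225. Stack: []
LOAD_CONST → push 0. Stack: [0]
STORE_FAST i → i=0. Stack: []
LOAD_FAST i → push 0. Stack: [0]
LOAD_CONST → push 4. Stack: [0, 4]
COMPARE_OP bool(<) → 0 vs 4 = True. Stack: [True]
POP_JUMP_IF_FALSE → pop True; no jump. Stack: []
LOAD_FAST_LOAD_FAST m,b → push 0,-12. Stack: [0, -12]
BINARY_OP - → 0 - -12 = 12. Stack: [12]
STORE_FAST m → m=12. Stack: []
LOAD_FAST i → push 0. Stack: [0]
LOAD_CONST → push 1. Stack: [0, 1]
BINARY_OP + → 0 + 1 = 1. Stack: [1]
STORE_FAST i → i=1. Stack: []
LOAD_FAST i → push 1. Stack: [1]
LOAD_CONST → push 4. Stack: [1, 4]
COMPARE_OP bool(<) → 1 vs 4 = True. Stack: [True]
POP_JUMP_IF_FALSE → pop True; no jump. Stack: []
LOAD_FAST_LOAD_FAST m,b → push 12,-12. Stack: [12, -12]
BINARY_OP - → 12 - -12 = 24. Stack: [24]
STORE_FAST m → m=24. Stack: []
LOAD_FAST i → push 1. Stack: [1]
LOAD_CONST → push 1. Stack: [1, 1]
BINARY_OP + → 1 + 1 = 2. Stack: [2]
STORE_FAST i → i=2. Stack: []
LOAD_FAST i → push 2. Stack: [2]
LOAD_CONST → push 4. Stack: [2, 4]
COMPARE_OP bool(<) → 2 vs 4 = True. Stack: [True]
POP_JUMP_IF_FALSE → pop True; no jump. Stack: []
LOAD_FAST_LOAD_FAST m,b → push 24,-12. Stack: [24, -12]
BINARY_OP - → 24 - -12 = 36. Stack: [36]
STORE_FAST m → m=36. Stack: []
LOAD_FAST i → push 2. Stack: [2]
LOAD_CONST → push 1. Stack: [2, 1]
BINARY_OP + → 2 + 1 = 3. Stack: [3]
STORE_FAST i → i=3. Stack: []
LOAD_FAST i → push 3. Stack: [3]
LOAD_CONST → push 4. Stack: [3, 4]
COMPARE_OP bool(<) → 3 vs 4 = True. Stack: [True]
POP_JUMP_IF_FALSE → pop True; no jump. Stack: []
LOAD_FAST_LOAD_FAST m,b → push 36,-12. Stack: [36, -12]
BINARY_OP - → 36 - -12 = 48. Stack: [48]
STORE_FAST m → m=48. Stack: []
LOAD_FAST i → push 3. Stack: [3]
LOAD_CONST → push 1. Stack: [3, 1]
BINARY_OP + → 3 + 1 = 4. Stack: [4]
STORE_FAST i → i=4. Stack: []
LOAD_FAST i → push 4. Stack: [4]
LOAD_CONST → push 4. Stack: [4, 4]
COMPARE_OP bool(<) → 4 vs 4 = False. Stack: [False]
POP_JUMP_IF_FALSE → pop False; jump. Stack: []
LOAD_FAST m → push 48. Stack: [48]
RETURN_VALUE → return 48.

48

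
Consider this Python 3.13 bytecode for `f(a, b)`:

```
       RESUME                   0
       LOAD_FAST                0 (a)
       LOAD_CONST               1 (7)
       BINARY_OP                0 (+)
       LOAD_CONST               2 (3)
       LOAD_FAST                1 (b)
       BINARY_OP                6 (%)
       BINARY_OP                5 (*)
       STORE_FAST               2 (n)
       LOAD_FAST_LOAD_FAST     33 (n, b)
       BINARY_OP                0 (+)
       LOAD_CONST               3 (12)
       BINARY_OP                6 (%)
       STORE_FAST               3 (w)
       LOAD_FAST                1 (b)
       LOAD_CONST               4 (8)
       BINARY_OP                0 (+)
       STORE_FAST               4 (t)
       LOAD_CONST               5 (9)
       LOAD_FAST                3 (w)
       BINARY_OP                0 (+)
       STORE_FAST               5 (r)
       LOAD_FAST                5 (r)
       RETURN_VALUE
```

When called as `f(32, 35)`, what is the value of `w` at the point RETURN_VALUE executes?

8

LOAD_FAST a → push 32. Stack: [32]
LOAD_CONST → push 7. Stack: [32, 7]
BINARY_OP + → 32 + 7 = 39. Stack: [39]
LOAD_CONST → push 3. Stack: [39, 3]
LOAD_FAST b → push 35. Stack: [39, 3, 35]
BINARY_OP % → 3 % 35 = 3. Stack: [39, 3]
BINARY_OP * → 39 * 3 = 117. Stack: [117]
STORE_FAST n → n=117. Stack: []
LOAD_FAST_LOAD_FAST n,b → push 117,35. Stack: [117, 35]
BINARY_OP + → 117 + 35 = 152. Stack: [152]
LOAD_CONST → push 12. Stack: [152, 12]
BINARY_OP % → 152 % 12 = 8. Stack: [8]
STORE_FAST w → w=8. Stack: []
LOAD_FAST b → push 35. Stack: [35]
LOAD_CONST → push 8. Stack: [35, 8]
BINARY_OP + → 35 + 8 = 43. Stack: [43]
STORE_FAST t → t=43. Stack: []
LOAD_CONST → push 9. Stack: [9]
LOAD_FAST w → push 8. Stack: [9, 8]
BINARY_OP + → 9 + 8 = 17. Stack: [17]
STORE_FAST r → r=17. Stack: []
LOAD_FAST r → push 17. Stack: [17]
RETURN_VALUE → return 17.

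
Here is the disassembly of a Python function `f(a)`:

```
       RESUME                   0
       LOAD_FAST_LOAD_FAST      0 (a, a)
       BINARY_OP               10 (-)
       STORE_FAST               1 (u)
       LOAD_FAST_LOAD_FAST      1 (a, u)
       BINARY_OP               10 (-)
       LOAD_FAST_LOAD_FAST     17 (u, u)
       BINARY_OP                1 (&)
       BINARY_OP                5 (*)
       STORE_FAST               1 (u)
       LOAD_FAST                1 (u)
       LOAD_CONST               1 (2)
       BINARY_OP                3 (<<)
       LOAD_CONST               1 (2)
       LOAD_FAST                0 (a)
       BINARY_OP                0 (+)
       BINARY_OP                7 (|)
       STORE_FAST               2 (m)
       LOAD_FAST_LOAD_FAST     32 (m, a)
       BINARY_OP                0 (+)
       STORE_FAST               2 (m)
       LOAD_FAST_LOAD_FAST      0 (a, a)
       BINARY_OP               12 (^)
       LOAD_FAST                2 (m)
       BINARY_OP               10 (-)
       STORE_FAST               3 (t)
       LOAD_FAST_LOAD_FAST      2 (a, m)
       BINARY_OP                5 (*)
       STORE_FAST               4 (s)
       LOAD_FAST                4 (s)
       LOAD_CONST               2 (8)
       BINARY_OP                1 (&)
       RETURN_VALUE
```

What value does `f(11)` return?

LOAD_FAST_LOAD_FAST a,a → push 11,11. Stack: [11, 11]
BINARY_OP - → 11 - 11 = 0. Stack: [0]
STORE_FAST u → u=0. Stack: []
LOAD_FAST_LOAD_FAST a,u → push 11,0. Stack: [11, 0]
BINARY_OP - → 11 - 0 = 11. Stack: [11]
LOAD_FAST_LOAD_FAST u,u → push 0,0. Stack: [11, 0, 0]
BINARY_OP & → 0 & 0 = 0. Stack: [11, 0]
BINARY_OP * → 11 * 0 = 0. Stack: [0]
STORE_FAST u → u=0. Stack: []
LOAD_FAST u → push 0. Stack: [0]
LOAD_CONST → push 2. Stack: [0, 2]
BINARY_OP << → 0 << 2 = 0. Stack: [0]
LOAD_CONST → push 2. Stack: [0, 2]
LOAD_FAST a → push 11. Stack: [0, 2, 11]
BINARY_OP + → 2 + 11 = 13. Stack: [0, 13]
BINARY_OP | → 0 | 13 = 13. Stack: [13]
STORE_FAST m → m=13. Stack: []
LOAD_FAST_LOAD_FAST m,a → push 13,11. Stack: [13, 11]
BINARY_OP + → 13 + 11 = 24. Stack: [24]
STORE_FAST m → m=24. Stack: []
LOAD_FAST_LOAD_FAST a,a → push 11,11. Stack: [11, 11]
BINARY_OP ^ → 11 ^ 11 = 0. Stack: [0]
LOAD_FAST m → push 24. Stack: [0, 24]
BINARY_OP - → 0 - 24 = -24. Stack: [-24]
STORE_FAST t → t=-24. Stack: []
LOAD_FAST_LOAD_FAST a,m → push 11,24. Stack: [11, 24]
BINARY_OP * → 11 * 24 = 264. Stack: [264]
STORE_FAST s → s=264. Stack: []
LOAD_FAST s → push 264. Stack: [264]
LOAD_CONST → push 8. Stack: [264, 8]
BINARY_OP & → 264 & 8 = 8. Stack: [8]
RETURN_VALUE → return 8.

8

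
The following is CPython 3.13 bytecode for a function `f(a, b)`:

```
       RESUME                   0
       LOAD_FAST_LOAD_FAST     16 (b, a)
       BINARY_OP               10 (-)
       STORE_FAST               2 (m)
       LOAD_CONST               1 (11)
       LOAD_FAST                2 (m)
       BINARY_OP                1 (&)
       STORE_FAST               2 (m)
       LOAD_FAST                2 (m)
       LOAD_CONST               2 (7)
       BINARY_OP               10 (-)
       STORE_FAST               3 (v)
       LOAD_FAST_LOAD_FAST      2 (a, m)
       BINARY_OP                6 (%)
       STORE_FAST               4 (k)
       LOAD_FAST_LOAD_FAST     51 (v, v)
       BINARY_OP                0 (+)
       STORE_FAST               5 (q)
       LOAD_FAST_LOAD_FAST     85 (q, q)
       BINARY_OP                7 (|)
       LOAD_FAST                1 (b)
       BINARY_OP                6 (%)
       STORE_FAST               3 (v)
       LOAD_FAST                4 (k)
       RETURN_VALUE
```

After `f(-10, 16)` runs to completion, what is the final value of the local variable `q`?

6

LOAD_FAST_LOAD_FAST b,a → push 16,-10. Stack: [16, -10]
BINARY_OP - → 16 - -10 = 26. Stack: [26]
STORE_FAST m → m=26. Stack: []
LOAD_CONST → push 11. Stack: [11]
LOAD_FAST m → push 26. Stack: [11, 26]
BINARY_OP & → 11 & 26 = 10. Stack: [10]
STORE_FAST m → m=10. Stack: []
LOAD_FAST m → push 10. Stack: [10]
LOAD_CONST → push 7. Stack: [10, 7]
BINARY_OP - → 10 - 7 = 3. Stack: [3]
STORE_FAST v → v=3. Stack: []
LOAD_FAST_LOAD_FAST a,m → push -10,10. Stack: [-10, 10]
BINARY_OP % → -10 % 10 = 0. Stack: [0]
STORE_FAST k → k=0. Stack: []
LOAD_FAST_LOAD_FAST v,v → push 3,3. Stack: [3, 3]
BINARY_OP + → 3 + 3 = 6. Stack: [6]
STORE_FAST q → q=6. Stack: []
LOAD_FAST_LOAD_FAST q,q → push 6,6. Stack: [6, 6]
BINARY_OP | → 6 | 6 = 6. Stack: [6]
LOAD_FAST b → push 16. Stack: [6, 16]
BINARY_OP % → 6 % 16 = 6. Stack: [6]
STORE_FAST v → v=6. Stack: []
LOAD_FAST k → push 0. Stack: [0]
RETURN_VALUE → return 0.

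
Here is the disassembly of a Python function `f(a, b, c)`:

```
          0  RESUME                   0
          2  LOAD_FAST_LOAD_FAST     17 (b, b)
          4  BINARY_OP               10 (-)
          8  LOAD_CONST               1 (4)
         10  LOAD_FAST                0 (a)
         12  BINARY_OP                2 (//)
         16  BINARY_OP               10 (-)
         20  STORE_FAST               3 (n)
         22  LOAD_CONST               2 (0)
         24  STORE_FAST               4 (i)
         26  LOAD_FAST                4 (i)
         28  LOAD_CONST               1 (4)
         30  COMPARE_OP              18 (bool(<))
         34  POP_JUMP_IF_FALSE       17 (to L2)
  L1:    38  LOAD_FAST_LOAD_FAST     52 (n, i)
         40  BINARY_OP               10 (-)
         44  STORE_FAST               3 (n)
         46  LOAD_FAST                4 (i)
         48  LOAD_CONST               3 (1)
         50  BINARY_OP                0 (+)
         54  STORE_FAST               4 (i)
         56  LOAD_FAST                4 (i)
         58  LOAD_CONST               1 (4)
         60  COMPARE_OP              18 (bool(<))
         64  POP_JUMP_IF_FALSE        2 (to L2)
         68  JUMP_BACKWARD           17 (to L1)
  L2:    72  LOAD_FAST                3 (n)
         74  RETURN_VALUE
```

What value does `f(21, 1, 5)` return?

LOAD_FAST_LOAD_FAST b,b → push 1,1. Stack: [1, 1]
BINARY_OP - → 1 - 1 = 0. Stack: [0]
LOAD_CONST → push 4. Stack: [0, 4]
LOAD_FAST a → push 21. Stack: [0, 4, 21]
BINARY_OP // → 4 // 21 = 0. Stack: [0, 0]
BINARY_OP - → 0 - 0 = 0. Stack: [0]
STORE_FAST n → n=0. Stack: []
LOAD_CONST → push 0. Stack: [0]
STORE_FAST i → i=0. Stack: []
LOAD_FAST i → push 0. Stack: [0]
LOAD_CONST → push 4. Stack: [0, 4]
COMPARE_OP bool(<) → 0 vs 4 = True. Stack: [True]
POP_JUMP_IF_FALSE → pop True; no jump. Stack: []
LOAD_FAST_LOAD_FAST n,i → push 0,0. Stack: [0, 0]
BINARY_OP - → 0 - 0 = 0. Stack: [0]
STORE_FAST n → n=0. Stack: []
LOAD_FAST i → push 0. Stack: [0]
LOAD_CONST → push 1. Stack: [0, 1]
BINARY_OP + → 0 + 1 = 1. Stack: [1]
STORE_FAST i → i=1. Stack: []
LOAD_FAST i → push 1. Stack: [1]
LOAD_CONST → push 4. Stack: [1, 4]
COMPARE_OP bool(<) → 1 vs 4 = True. Stack: [True]
POP_JUMP_IF_FALSE → pop True; no jump. Stack: []
LOAD_FAST_LOAD_FAST n,i → push 0,1. Stack: [0, 1]
BINARY_OP - → 0 - 1 = -1. Stack: [-1]
STORE_FAST n → n=-1. Stack: []
LOAD_FAST i → push 1. Stack: [1]
LOAD_CONST → push 1. Stack: [1, 1]
BINARY_OP + → 1 + 1 = 2. Stack: [2]
STORE_FAST i → i=2. Stack: []
LOAD_FAST i → push 2. Stack: [2]
LOAD_CONST → push 4. Stack: [2, 4]
COMPARE_OP bool(<) → 2 vs 4 = True. Stack: [True]
POP_JUMP_IF_FALSE → pop True; no jump. Stack: []
LOAD_FAST_LOAD_FAST n,i → push -1,2. Stack: [-1, 2]
BINARY_OP - → -1 - 2 = -3. Stack: [-3]
STORE_FAST n → n=-3. Stack: []
LOAD_FAST i → push 2. Stack: [2]
LOAD_CONST → push 1. Stack: [2, 1]
BINARY_OP + → 2 + 1 = 3. Stack: [3]
STORE_FAST i → i=3. Stack: []
LOAD_FAST i → push 3. Stack: [3]
LOAD_CONST → push 4. Stack: [3, 4]
COMPARE_OP bool(<) → 3 vs 4 = True. Stack: [True]
POP_JUMP_IF_FALSE → pop True; no jump. Stack: []
LOAD_FAST_LOAD_FAST n,i → push -3,3. Stack: [-3, 3]
BINARY_OP - → -3 - 3 = -6. Stack: [-6]
STORE_FAST n → n=-6. Stack: []
LOAD_FAST i → push 3. Stack: [3]
LOAD_CONST → push 1. Stack: [3, 1]
BINARY_OP + → 3 + 1 = 4. Stack: [4]
STORE_FAST i → i=4. Stack: []
LOAD_FAST i → push 4. Stack: [4]
LOAD_CONST → push 4. Stack: [4, 4]
COMPARE_OP bool(<) → 4 vs 4 = False. Stack: [False]
POP_JUMP_IF_FALSE → pop False; jump. Stack: []
LOAD_FAST n → push -6. Stack: [-6]
RETURN_VALUE → return -6.

-6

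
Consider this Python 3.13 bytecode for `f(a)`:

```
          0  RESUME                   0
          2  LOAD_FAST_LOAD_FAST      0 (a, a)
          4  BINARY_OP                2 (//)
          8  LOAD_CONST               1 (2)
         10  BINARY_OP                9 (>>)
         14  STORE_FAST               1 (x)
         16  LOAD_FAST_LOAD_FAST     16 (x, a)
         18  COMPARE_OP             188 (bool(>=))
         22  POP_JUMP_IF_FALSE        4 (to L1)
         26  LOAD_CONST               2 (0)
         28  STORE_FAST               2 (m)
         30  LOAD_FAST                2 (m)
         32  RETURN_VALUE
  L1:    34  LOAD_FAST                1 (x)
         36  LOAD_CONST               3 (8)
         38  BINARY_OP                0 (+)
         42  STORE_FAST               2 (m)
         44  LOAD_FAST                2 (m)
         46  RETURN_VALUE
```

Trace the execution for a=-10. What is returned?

0

LOAD_FAST_LOAD_FAST a,a → push -10,-10. Stack: [-10, -10]
BINARY_OP // → -10 // -10 = 1. Stack: [1]
LOAD_CONST → push 2. Stack: [1, 2]
BINARY_OP >> → 1 >> 2 = 0. Stack: [0]
STORE_FAST x → x=0. Stack: []
LOAD_FAST_LOAD_FAST x,a → push 0,-10. Stack: [0, -10]
COMPARE_OP bool(>=) → 0 vs -10 = True. Stack: [True]
POP_JUMP_IF_FALSE → pop True; no jump. Stack: []
LOAD_CONST → push 0. Stack: [0]
STORE_FAST m → m=0. Stack: []
LOAD_FAST m → push 0. Stack: [0]
RETURN_VALUE → return 0.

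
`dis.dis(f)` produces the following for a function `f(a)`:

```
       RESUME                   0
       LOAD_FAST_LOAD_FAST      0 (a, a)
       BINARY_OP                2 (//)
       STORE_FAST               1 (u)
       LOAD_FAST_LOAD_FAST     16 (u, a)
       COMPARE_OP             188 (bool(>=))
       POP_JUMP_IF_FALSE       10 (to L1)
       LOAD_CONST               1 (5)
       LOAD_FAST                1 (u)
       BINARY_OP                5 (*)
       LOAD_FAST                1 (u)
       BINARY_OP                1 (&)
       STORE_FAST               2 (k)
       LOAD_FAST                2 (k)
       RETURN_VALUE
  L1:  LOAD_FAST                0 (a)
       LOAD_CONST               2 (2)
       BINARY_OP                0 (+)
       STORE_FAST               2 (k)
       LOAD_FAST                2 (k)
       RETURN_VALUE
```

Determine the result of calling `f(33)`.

LOAD_FAST_LOAD_FAST a,a → push 33,33. Stack: [33, 33]
BINARY_OP // → 33 // 33 = 1. Stack: [1]
STORE_FAST u → u=1. Stack: []
LOAD_FAST_LOAD_FAST u,a → push 1,33. Stack: [1, 33]
COMPARE_OP bool(>=) → 1 vs 33 = False. Stack: [False]
POP_JUMP_IF_FALSE → pop False; jump. Stack: []
LOAD_FAST a → push 33. Stack: [33]
LOAD_CONST → push 2. Stack: [33, 2]
BINARY_OP + → 33 + 2 = 35. Stack: [35]
STORE_FAST k → k=35. Stack: []
LOAD_FAST k → push 35. Stack: [35]
RETURN_VALUE → return 35.

35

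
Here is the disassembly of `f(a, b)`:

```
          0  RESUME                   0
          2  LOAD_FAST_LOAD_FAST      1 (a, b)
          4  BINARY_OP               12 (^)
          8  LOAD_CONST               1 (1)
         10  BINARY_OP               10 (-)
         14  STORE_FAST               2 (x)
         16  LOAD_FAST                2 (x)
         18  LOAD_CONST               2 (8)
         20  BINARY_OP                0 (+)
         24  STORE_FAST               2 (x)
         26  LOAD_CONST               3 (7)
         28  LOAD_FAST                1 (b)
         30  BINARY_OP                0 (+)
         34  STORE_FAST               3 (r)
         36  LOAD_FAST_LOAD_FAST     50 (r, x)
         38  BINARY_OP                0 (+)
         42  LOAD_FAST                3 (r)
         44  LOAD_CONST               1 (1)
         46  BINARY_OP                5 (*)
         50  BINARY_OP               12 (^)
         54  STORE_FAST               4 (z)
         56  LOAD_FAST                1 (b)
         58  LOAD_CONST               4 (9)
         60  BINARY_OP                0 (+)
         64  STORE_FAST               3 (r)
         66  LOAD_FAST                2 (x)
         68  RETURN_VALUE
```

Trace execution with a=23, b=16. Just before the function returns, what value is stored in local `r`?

LOAD_FAST_LOAD_FAST a,b → push 23,16. Stack: [23, 16]
BINARY_OP ^ → 23 ^ 16 = 7. Stack: [7]
LOAD_CONST → push 1. Stack: [7, 1]
BINARY_OP - → 7 - 1 = 6. Stack: [6]
STORE_FAST x → x=6. Stack: []
LOAD_FAST x → push 6. Stack: [6]
LOAD_CONST → push 8. Stack: [6, 8]
BINARY_OP + → 6 + 8 = 14. Stack: [14]
STORE_FAST x → x=14. Stack: []
LOAD_CONST → push 7. Stack: [7]
LOAD_FAST b → push 16. Stack: [7, 16]
BINARY_OP + → 7 + 16 = 23. Stack: [23]
STORE_FAST r → r=23. Stack: []
LOAD_FAST_LOAD_FAST r,x → push 23,14. Stack: [23, 14]
BINARY_OP + → 23 + 14 = 37. Stack: [37]
LOAD_FAST r → push 23. Stack: [37, 23]
LOAD_CONST → push 1. Stack: [37, 23, 1]
BINARY_OP * → 23 * 1 = 23. Stack: [37, 23]
BINARY_OP ^ → 37 ^ 23 = 50. Stack: [50]
STORE_FAST z → z=50. Stack: []
LOAD_FAST b → push 16. Stack: [16]
LOAD_CONST → push 9. Stack: [16, 9]
BINARY_OP + → 16 + 9 = 25. Stack: [25]
STORE_FAST r → r=25. Stack: []
LOAD_FAST x → push 14. Stack: [14]
RETURN_VALUE → return 14.

25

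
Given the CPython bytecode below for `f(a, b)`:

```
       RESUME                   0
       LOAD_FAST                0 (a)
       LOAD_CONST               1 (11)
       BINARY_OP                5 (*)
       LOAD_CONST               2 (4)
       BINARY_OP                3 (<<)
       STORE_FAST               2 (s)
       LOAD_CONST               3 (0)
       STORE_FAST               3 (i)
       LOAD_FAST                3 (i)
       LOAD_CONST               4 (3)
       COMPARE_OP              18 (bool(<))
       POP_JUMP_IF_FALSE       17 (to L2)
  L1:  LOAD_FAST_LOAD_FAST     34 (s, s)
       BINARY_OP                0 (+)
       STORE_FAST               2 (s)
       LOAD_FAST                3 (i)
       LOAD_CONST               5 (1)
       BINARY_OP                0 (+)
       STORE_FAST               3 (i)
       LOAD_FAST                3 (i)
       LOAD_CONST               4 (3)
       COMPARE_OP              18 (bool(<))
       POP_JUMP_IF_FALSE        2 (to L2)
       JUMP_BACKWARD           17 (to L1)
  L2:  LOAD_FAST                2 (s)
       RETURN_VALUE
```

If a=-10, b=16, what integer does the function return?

-14080

LOAD_FAST a → push -10. Stack: [-10]
LOAD_CONST → push 11. Stack: [-10, 11]
BINARY_OP * → -10 * 11 = -110. Stack: [-110]
LOAD_CONST → push 4. Stack: [-110, 4]
BINARY_OP << → -110 << 4 = -1760. Stack: [-1760]
STORE_FAST s → s=-1760. Stack: []
LOAD_CONST → push 0. Stack: [0]
STORE_FAST i → i=0. Stack: []
LOAD_FAST i → push 0. Stack: [0]
LOAD_CONST → push 3. Stack: [0, 3]
COMPARE_OP bool(<) → 0 vs 3 = True. Stack: [True]
POP_JUMP_IF_FALSE → pop True; no jump. Stack: []
LOAD_FAST_LOAD_FAST s,s → push -1760,-1760. Stack: [-1760, -1760]
BINARY_OP + → -1760 + -1760 = -3520. Stack: [-3520]
STORE_FAST s → s=-3520. Stack: []
LOAD_FAST i → push 0. Stack: [0]
LOAD_CONST → push 1. Stack: [0, 1]
BINARY_OP + → 0 + 1 = 1. Stack: [1]
STORE_FAST i → i=1. Stack: []
LOAD_FAST i → push 1. Stack: [1]
LOAD_CONST → push 3. Stack: [1, 3]
COMPARE_OP bool(<) → 1 vs 3 = True. Stack: [True]
POP_JUMP_IF_FALSE → pop True; no jump. Stack: []
LOAD_FAST_LOAD_FAST s,s → push -3520,-3520. Stack: [-3520, -3520]
BINARY_OP + → -3520 + -3520 = -7040. Stack: [-7040]
STORE_FAST s → s=-7040. Stack: []
LOAD_FAST i → push 1. Stack: [1]
LOAD_CONST → push 1. Stack: [1, 1]
BINARY_OP + → 1 + 1 = 2. Stack: [2]
STORE_FAST i → i=2. Stack: []
LOAD_FAST i → push 2. Stack: [2]
LOAD_CONST → push 3. Stack: [2, 3]
COMPARE_OP bool(<) → 2 vs 3 = True. Stack: [True]
POP_JUMP_IF_FALSE → pop True; no jump. Stack: []
LOAD_FAST_LOAD_FAST s,s → push -7040,-7040. Stack: [-7040, -7040]
BINARY_OP + → -7040 + -7040 = -14080. Stack: [-14080]
STORE_FAST s → s=-14080. Stack: []
LOAD_FAST i → push 2. Stack: [2]
LOAD_CONST → push 1. Stack: [2, 1]
BINARY_OP + → 2 + 1 = 3. Stack: [3]
STORE_FAST i → i=3. Stack: []
LOAD_FAST i → push 3. Stack: [3]
LOAD_CONST → push 3. Stack: [3, 3]
COMPARE_OP bool(<) → 3 vs 3 = False. Stack: [False]
POP_JUMP_IF_FALSE → pop False; jump. Stack: []
LOAD_FAST s → push -14080. Stack: [-14080]
RETURN_VALUE → return -14080.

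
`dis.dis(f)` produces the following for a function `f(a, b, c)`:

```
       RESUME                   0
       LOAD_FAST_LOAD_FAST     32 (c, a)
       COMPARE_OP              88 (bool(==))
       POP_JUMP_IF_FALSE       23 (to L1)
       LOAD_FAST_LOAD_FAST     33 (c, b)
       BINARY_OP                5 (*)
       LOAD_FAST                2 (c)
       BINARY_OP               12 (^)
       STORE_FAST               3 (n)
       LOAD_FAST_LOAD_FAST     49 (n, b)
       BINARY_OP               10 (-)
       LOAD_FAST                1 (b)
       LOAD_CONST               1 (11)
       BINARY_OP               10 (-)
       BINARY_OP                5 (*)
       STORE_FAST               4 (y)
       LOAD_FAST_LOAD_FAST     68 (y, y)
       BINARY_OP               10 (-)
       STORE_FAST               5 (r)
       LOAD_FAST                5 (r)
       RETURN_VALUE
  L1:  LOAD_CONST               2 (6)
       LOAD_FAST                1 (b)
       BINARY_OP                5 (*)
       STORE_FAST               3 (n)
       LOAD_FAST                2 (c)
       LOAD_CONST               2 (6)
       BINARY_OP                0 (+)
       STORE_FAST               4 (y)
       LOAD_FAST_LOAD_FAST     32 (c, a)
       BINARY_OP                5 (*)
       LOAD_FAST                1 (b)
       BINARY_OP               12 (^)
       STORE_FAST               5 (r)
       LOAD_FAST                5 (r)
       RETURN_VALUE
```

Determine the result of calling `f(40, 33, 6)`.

LOAD_FAST_LOAD_FAST c,a → push 6,40. Stack: [6, 40]
COMPARE_OP bool(==) → 6 vs 40 = False. Stack: [False]
POP_JUMP_IF_FALSE → pop False; jump. Stack: []
LOAD_CONST → push 6. Stack: [6]
LOAD_FAST b → push 33. Stack: [6, 33]
BINARY_OP * → 6 * 33 = 198. Stack: [198]
STORE_FAST n → n=198. Stack: []
LOAD_FAST c → push 6. Stack: [6]
LOAD_CONST → push 6. Stack: [6, 6]
BINARY_OP + → 6 + 6 = 12. Stack: [12]
STORE_FAST y → y=12. Stack: []
LOAD_FAST_LOAD_FAST c,a → push 6,40. Stack: [6, 40]
BINARY_OP * → 6 * 40 = 240. Stack: [240]
LOAD_FAST b → push 33. Stack: [240, 33]
BINARY_OP ^ → 240 ^ 33 = 209. Stack: [209]
STORE_FAST r → r=209. Stack: []
LOAD_FAST r → push 209. Stack: [209]
RETURN_VALUE → return 209.

209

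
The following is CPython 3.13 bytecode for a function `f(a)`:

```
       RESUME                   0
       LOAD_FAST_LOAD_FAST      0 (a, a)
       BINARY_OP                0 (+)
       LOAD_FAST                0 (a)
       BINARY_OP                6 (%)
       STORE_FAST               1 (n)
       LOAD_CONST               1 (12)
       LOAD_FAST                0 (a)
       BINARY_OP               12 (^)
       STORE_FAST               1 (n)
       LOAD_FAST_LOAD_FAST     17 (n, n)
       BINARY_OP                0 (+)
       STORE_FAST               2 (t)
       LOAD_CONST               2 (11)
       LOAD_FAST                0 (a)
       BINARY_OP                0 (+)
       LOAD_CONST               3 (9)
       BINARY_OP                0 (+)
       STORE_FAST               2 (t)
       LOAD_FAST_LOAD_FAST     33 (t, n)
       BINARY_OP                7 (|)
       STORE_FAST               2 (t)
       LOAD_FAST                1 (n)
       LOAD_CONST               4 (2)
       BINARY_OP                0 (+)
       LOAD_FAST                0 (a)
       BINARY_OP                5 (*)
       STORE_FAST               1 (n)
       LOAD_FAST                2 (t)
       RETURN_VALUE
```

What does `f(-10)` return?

-6

LOAD_FAST_LOAD_FAST a,a → push -10,-10. Stack: [-10, -10]
BINARY_OP + → -10 + -10 = -20. Stack: [-20]
LOAD_FAST a → push -10. Stack: [-20, -10]
BINARY_OP % → -20 % -10 = 0. Stack: [0]
STORE_FAST n → n=0. Stack: []
LOAD_CONST → push 12. Stack: [12]
LOAD_FAST a → push -10. Stack: [12, -10]
BINARY_OP ^ → 12 ^ -10 = -6. Stack: [-6]
STORE_FAST n → n=-6. Stack: []
LOAD_FAST_LOAD_FAST n,n → push -6,-6. Stack: [-6, -6]
BINARY_OP + → -6 + -6 = -12. Stack: [-12]
STORE_FAST t → t=-12. Stack: []
LOAD_CONST → push 11. Stack: [11]
LOAD_FAST a → push -10. Stack: [11, -10]
BINARY_OP + → 11 + -10 = 1. Stack: [1]
LOAD_CONST → push 9. Stack: [1, 9]
BINARY_OP + → 1 + 9 = 10. Stack: [10]
STORE_FAST t → t=10. Stack: []
LOAD_FAST_LOAD_FAST t,n → push 10,-6. Stack: [10, -6]
BINARY_OP | → 10 | -6 = -6. Stack: [-6]
STORE_FAST t → t=-6. Stack: []
LOAD_FAST n → push -6. Stack: [-6]
LOAD_CONST → push 2. Stack: [-6, 2]
BINARY_OP + → -6 + 2 = -4. Stack: [-4]
LOAD_FAST a → push -10. Stack: [-4, -10]
BINARY_OP * → -4 * -10 = 40. Stack: [40]
STORE_FAST n → n=40. Stack: []
LOAD_FAST t → push -6. Stack: [-6]
RETURN_VALUE → return -6.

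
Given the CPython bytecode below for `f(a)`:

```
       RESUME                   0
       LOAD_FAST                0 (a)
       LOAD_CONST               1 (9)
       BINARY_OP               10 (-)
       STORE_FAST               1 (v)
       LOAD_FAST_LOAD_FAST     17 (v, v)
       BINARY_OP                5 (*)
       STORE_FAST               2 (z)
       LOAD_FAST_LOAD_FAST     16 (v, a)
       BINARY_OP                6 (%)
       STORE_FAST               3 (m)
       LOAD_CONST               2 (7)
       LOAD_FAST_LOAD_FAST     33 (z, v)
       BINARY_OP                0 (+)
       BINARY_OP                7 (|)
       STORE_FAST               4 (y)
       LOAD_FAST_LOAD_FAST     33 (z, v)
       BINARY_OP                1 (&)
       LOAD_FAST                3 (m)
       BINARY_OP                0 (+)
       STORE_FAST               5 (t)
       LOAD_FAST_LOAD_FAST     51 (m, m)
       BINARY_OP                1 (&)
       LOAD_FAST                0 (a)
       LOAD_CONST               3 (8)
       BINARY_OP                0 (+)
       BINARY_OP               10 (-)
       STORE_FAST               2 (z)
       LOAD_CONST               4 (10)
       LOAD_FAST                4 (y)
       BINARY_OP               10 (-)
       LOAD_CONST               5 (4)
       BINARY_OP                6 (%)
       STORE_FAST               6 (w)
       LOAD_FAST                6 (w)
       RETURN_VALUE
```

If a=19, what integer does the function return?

3

LOAD_FAST a → push 19. Stack: [19]
LOAD_CONST → push 9. Stack: [19, 9]
BINARY_OP - → 19 - 9 = 10. Stack: [10]
STORE_FAST v → v=10. Stack: []
LOAD_FAST_LOAD_FAST v,v → push 10,10. Stack: [10, 10]
BINARY_OP * → 10 * 10 = 100. Stack: [100]
STORE_FAST z → z=100. Stack: []
LOAD_FAST_LOAD_FAST v,a → push 10,19. Stack: [10, 19]
BINARY_OP % → 10 % 19 = 10. Stack: [10]
STORE_FAST m → m=10. Stack: []
LOAD_CONST → push 7. Stack: [7]
LOAD_FAST_LOAD_FAST z,v → push 100,10. Stack: [7, 100, 10]
BINARY_OP + → 100 + 10 = 110. Stack: [7, 110]
BINARY_OP | → 7 | 110 = 111. Stack: [111]
STORE_FAST y → y=111. Stack: []
LOAD_FAST_LOAD_FAST z,v → push 100,10. Stack: [100, 10]
BINARY_OP & → 100 & 10 = 0. Stack: [0]
LOAD_FAST m → push 10. Stack: [0, 10]
BINARY_OP + → 0 + 10 = 10. Stack: [10]
STORE_FAST t → t=10. Stack: []
LOAD_FAST_LOAD_FAST m,m → push 10,10. Stack: [10, 10]
BINARY_OP & → 10 & 10 = 10. Stack: [10]
LOAD_FAST a → push 19. Stack: [10, 19]
LOAD_CONST → push 8. Stack: [10, 19, 8]
BINARY_OP + → 19 + 8 = 27. Stack: [10, 27]
BINARY_OP - → 10 - 27 = -17. Stack: [-17]
STORE_FAST z → z=-17. Stack: []
LOAD_CONST → push 10. Stack: [10]
LOAD_FAST y → push 111. Stack: [10, 111]
BINARY_OP - → 10 - 111 = -101. Stack: [-101]
LOAD_CONST → push 4. Stack: [-101, 4]
BINARY_OP % → -101 % 4 = 3. Stack: [3]
STORE_FAST w → w=3. Stack: []
LOAD_FAST w → push 3. Stack: [3]
RETURN_VALUE → return 3.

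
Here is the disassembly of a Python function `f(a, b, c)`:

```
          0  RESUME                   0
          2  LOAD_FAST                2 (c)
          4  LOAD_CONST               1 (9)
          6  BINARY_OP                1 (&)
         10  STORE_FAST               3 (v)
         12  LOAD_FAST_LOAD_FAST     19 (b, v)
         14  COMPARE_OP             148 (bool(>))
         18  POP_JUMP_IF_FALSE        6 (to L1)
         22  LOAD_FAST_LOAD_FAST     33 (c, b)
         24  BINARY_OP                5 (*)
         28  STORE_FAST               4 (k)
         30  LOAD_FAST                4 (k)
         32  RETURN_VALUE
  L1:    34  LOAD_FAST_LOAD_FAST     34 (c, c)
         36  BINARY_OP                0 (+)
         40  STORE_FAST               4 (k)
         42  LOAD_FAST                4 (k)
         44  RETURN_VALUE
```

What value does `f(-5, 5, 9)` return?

LOAD_FAST c → push 9. Stack: [9]
LOAD_CONST → push 9. Stack: [9, 9]
BINARY_OP & → 9 & 9 = 9. Stack: [9]
STORE_FAST v → v=9. Stack: []
LOAD_FAST_LOAD_FAST b,v → push 5,9. Stack: [5, 9]
COMPARE_OP bool(>) → 5 vs 9 = False. Stack: [False]
POP_JUMP_IF_FALSE → pop False; jump. Stack: []
LOAD_FAST_LOAD_FAST c,c → push 9,9. Stack: [9, 9]
BINARY_OP + → 9 + 9 = 18. Stack: [18]
STORE_FAST k → k=18. Stack: []
LOAD_FAST k → push 18. Stack: [18]
RETURN_VALUE → return 18.

18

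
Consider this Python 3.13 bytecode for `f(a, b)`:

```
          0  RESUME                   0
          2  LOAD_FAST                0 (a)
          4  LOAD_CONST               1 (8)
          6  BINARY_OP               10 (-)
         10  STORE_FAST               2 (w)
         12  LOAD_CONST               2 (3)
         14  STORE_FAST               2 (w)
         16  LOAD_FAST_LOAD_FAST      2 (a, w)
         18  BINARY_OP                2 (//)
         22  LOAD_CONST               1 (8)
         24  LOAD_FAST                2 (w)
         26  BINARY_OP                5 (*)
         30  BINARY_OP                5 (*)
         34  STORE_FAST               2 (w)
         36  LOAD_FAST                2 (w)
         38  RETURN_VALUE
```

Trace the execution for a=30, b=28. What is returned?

240

LOAD_FAST a → push 30. Stack: [30]
LOAD_CONST → push 8. Stack: [30, 8]
BINARY_OP - → 30 - 8 = 22. Stack: [22]
STORE_FAST w → w=22. Stack: []
LOAD_CONST → push 3. Stack: [3]
STORE_FAST w → w=3. Stack: []
LOAD_FAST_LOAD_FAST a,w → push 30,3. Stack: [30, 3]
BINARY_OP // → 30 // 3 = 10. Stack: [10]
LOAD_CONST → push 8. Stack: [10, 8]
LOAD_FAST w → push 3. Stack: [10, 8, 3]
BINARY_OP * → 8 * 3 = 24. Stack: [10, 24]
BINARY_OP * → 10 * 24 = 240. Stack: [240]
STORE_FAST w → w=240. Stack: []
LOAD_FAST w → push 240. Stack: [240]
RETURN_VALUE → return 240.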